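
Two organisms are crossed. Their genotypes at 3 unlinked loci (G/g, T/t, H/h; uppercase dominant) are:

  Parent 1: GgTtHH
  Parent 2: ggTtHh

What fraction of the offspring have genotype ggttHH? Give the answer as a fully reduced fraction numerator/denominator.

P(ggttHH) = 1/16

GgTtHH gametes: GTH×2, GtH×2, gTH×2, gtH×2
ggTtHh gametes: gTH×2, gTh×2, gtH×2, gth×2
GgTtHH×ggTtHh grid (8·8=64): GgTTHH=4 GgTTHh=4 GgTtHH=8 GgTtHh=8 GgttHH=4 GgttHh=4 ggTTHH=4 ggTTHh=4 ggTtHH=8 ggTtHh=8 ggttHH=4 ggttHh=4
ggttHH hits 4/64; gcd=4; 4÷4/64÷4 = 1/16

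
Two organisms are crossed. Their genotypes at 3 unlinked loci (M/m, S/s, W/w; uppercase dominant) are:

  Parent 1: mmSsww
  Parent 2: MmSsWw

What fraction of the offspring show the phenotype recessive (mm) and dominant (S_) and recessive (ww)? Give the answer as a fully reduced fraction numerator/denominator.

mmSsww gametes: mSw×4, msw×4
MmSsWw gametes: MSW×1, MSw×1, MsW×1, Msw×1, mSW×1, mSw×1, msW×1, msw×1
mmSsww×MmSsWw grid (8·8=64): MmSSWw=4 MmSSww=4 MmSsWw=8 MmSsww=8 MmssWw=4 Mmssww=4 mmSSWw=4 mmSSww=4 mmSsWw=8 mmSsww=8 mmssWw=4 mmssww=4
mm S_ ww hits 12/64; gcd=4; 12÷4/64÷4 = 3/16

P(mm S_ ww) = 3/16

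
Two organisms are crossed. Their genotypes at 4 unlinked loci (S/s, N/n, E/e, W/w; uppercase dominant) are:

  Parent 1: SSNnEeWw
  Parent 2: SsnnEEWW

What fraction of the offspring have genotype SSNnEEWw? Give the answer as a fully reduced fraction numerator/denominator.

P(SSNnEEWw) = 1/16

SSNnEeWw gametes: SNEW×2, SNEw×2, SNeW×2, SNew×2, SnEW×2, SnEw×2, SneW×2, Snew×2
SsnnEEWW gametes: SnEW×8, snEW×8
SSNnEeWw×SsnnEEWW grid (16·16=256): SSNnEEWW=16 SSNnEEWw=16 SSNnEeWW=16 SSNnEeWw=16 SSnnEEWW=16 SSnnEEWw=16 SSnnEeWW=16 SSnnEeWw=16 SsNnEEWW=16 SsNnEEWw=16 SsNnEeWW=16 SsNnEeWw=16 SsnnEEWW=16 SsnnEEWw=16 SsnnEeWW=16 SsnnEeWw=16
SSNnEEWw hits 16/256; gcd=16; 16÷16/256÷16 = 1/16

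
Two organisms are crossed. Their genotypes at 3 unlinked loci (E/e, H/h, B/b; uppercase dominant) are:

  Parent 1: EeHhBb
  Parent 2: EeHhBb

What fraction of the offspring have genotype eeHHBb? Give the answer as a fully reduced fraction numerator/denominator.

EeHhBb gametes: EHB×1, EHb×1, EhB×1, Ehb×1, eHB×1, eHb×1, ehB×1, ehb×1
EeHhBb gametes: EHB×1, EHb×1, EhB×1, Ehb×1, eHB×1, eHb×1, ehB×1, ehb×1
EeHhBb×EeHhBb grid (8·8=64): EEHHBB=1 EEHHBb=2 EEHHbb=1 EEHhBB=2 EEHhBb=4 EEHhbb=2 EEhhBB=1 EEhhBb=2 EEhhbb=1 EeHHBB=2 EeHHBb=4 EeHHbb=2 EeHhBB=4 EeHhBb=8 EeHhbb=4 EehhBB=2 EehhBb=4 Eehhbb=2 eeHHBB=1 eeHHBb=2 eeHHbb=1 eeHhBB=2 eeHhBb=4 eeHhbb=2 eehhBB=1 eehhBb=2 eehhbb=1
eeHHBb hits 2/64; gcd=2; 2÷2/64÷2 = 1/32

P(eeHHBb) = 1/32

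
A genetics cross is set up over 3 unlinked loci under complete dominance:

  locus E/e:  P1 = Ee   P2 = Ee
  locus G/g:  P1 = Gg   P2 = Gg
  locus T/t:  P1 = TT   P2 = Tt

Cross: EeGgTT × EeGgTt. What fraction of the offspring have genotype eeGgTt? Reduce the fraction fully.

P(eeGgTt) = 1/16

EeGgTT gametes: EGT×2, EgT×2, eGT×2, egT×2
EeGgTt gametes: EGT×1, EGt×1, EgT×1, Egt×1, eGT×1, eGt×1, egT×1, egt×1
EeGgTT×EeGgTt grid (8·8=64): EEGGTT=2 EEGGTt=2 EEGgTT=4 EEGgTt=4 EEggTT=2 EEggTt=2 EeGGTT=4 EeGGTt=4 EeGgTT=8 EeGgTt=8 EeggTT=4 EeggTt=4 eeGGTT=2 eeGGTt=2 eeGgTT=4 eeGgTt=4 eeggTT=2 eeggTt=2
eeGgTt hits 4/64; gcd=4; 4÷4/64÷4 = 1/16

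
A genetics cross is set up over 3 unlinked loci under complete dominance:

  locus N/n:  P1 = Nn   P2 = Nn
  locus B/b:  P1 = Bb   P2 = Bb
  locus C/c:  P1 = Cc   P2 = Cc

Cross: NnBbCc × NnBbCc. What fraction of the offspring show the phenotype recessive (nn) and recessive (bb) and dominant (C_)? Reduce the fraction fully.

NnBbCc gametes: NBC×1, NBc×1, NbC×1, Nbc×1, nBC×1, nBc×1, nbC×1, nbc×1
NnBbCc gametes: NBC×1, NBc×1, NbC×1, Nbc×1, nBC×1, nBc×1, nbC×1, nbc×1
NnBbCc×NnBbCc grid (8·8=64): NNBBCC=1 NNBBCc=2 NNBBcc=1 NNBbCC=2 NNBbCc=4 NNBbcc=2 NNbbCC=1 NNbbCc=2 NNbbcc=1 NnBBCC=2 NnBBCc=4 NnBBcc=2 NnBbCC=4 NnBbCc=8 NnBbcc=4 NnbbCC=2 NnbbCc=4 Nnbbcc=2 nnBBCC=1 nnBBCc=2 nnBBcc=1 nnBbCC=2 nnBbCc=4 nnBbcc=2 nnbbCC=1 nnbbCc=2 nnbbcc=1
nn bb C_ hits 3/64; gcd=1; 3÷1/64÷1 = 3/64

P(nn bb C_) = 3/64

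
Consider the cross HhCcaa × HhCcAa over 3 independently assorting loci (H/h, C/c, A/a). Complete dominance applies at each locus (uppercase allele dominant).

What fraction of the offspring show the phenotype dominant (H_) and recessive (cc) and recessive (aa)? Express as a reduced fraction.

P(H_ cc aa) = 3/32

HhCcaa gametes: HCa×2, Hca×2, hCa×2, hca×2
HhCcAa gametes: HCA×1, HCa×1, HcA×1, Hca×1, hCA×1, hCa×1, hcA×1, hca×1
HhCcaa×HhCcAa grid (8·8=64): HHCCAa=2 HHCCaa=2 HHCcAa=4 HHCcaa=4 HHccAa=2 HHccaa=2 HhCCAa=4 HhCCaa=4 HhCcAa=8 HhCcaa=8 HhccAa=4 Hhccaa=4 hhCCAa=2 hhCCaa=2 hhCcAa=4 hhCcaa=4 hhccAa=2 hhccaa=2
H_ cc aa hits 6/64; gcd=2; 6÷2/64÷2 = 3/32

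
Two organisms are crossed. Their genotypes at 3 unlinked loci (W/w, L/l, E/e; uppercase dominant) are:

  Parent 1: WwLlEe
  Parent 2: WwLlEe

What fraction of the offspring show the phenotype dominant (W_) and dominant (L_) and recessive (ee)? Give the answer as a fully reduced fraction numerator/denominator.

WwLlEe gametes: WLE×1, WLe×1, WlE×1, Wle×1, wLE×1, wLe×1, wlE×1, wle×1
WwLlEe gametes: WLE×1, WLe×1, WlE×1, Wle×1, wLE×1, wLe×1, wlE×1, wle×1
WwLlEe×WwLlEe grid (8·8=64): WWLLEE=1 WWLLEe=2 WWLLee=1 WWLlEE=2 WWLlEe=4 WWLlee=2 WWllEE=1 WWllEe=2 WWllee=1 WwLLEE=2 WwLLEe=4 WwLLee=2 WwLlEE=4 WwLlEe=8 WwLlee=4 WwllEE=2 WwllEe=4 Wwllee=2 wwLLEE=1 wwLLEe=2 wwLLee=1 wwLlEE=2 wwLlEe=4 wwLlee=2 wwllEE=1 wwllEe=2 wwllee=1
W_ L_ ee hits 9/64; gcd=1; 9÷1/64÷1 = 9/64

P(W_ L_ ee) = 9/64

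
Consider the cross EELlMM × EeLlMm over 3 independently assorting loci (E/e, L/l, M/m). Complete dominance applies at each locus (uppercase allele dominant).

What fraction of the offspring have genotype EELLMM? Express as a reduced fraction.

EELlMM gametes: ELM×4, ElM×4
EeLlMm gametes: ELM×1, ELm×1, ElM×1, Elm×1, eLM×1, eLm×1, elM×1, elm×1
EELlMM×EeLlMm grid (8·8=64): EELLMM=4 EELLMm=4 EELlMM=8 EELlMm=8 EEllMM=4 EEllMm=4 EeLLMM=4 EeLLMm=4 EeLlMM=8 EeLlMm=8 EellMM=4 EellMm=4
EELLMM hits 4/64; gcd=4; 4÷4/64÷4 = 1/16

P(EELLMM) = 1/16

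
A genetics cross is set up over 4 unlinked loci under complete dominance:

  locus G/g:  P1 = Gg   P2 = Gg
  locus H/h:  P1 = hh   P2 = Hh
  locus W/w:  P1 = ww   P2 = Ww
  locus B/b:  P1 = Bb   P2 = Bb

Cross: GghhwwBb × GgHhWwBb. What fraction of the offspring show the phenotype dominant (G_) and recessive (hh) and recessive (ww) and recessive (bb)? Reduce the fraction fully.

GghhwwBb gametes: GhwB×4, Ghwb×4, ghwB×4, ghwb×4
GgHhWwBb gametes: GHWB×1, GHWb×1, GHwB×1, GHwb×1, GhWB×1, GhWb×1, GhwB×1, Ghwb×1, gHWB×1, gHWb×1, gHwB×1, gHwb×1, ghWB×1, ghWb×1, ghwB×1, ghwb×1
GghhwwBb×GgHhWwBb grid (16·16=256): GGHhWwBB=4 GGHhWwBb=8 GGHhWwbb=4 GGHhwwBB=4 GGHhwwBb=8 GGHhwwbb=4 GGhhWwBB=4 GGhhWwBb=8 GGhhWwbb=4 GGhhwwBB=4 GGhhwwBb=8 GGhhwwbb=4 GgHhWwBB=8 GgHhWwBb=16 GgHhWwbb=8 GgHhwwBB=8 GgHhwwBb=16 GgHhwwbb=8 GghhWwBB=8 GghhWwBb=16 GghhWwbb=8 GghhwwBB=8 GghhwwBb=16 Gghhwwbb=8 ggHhWwBB=4 ggHhWwBb=8 ggHhWwbb=4 ggHhwwBB=4 ggHhwwBb=8 ggHhwwbb=4 gghhWwBB=4 gghhWwBb=8 gghhWwbb=4 gghhwwBB=4 gghhwwBb=8 gghhwwbb=4
G_ hh ww bb hits 12/256; gcd=4; 12÷4/256÷4 = 3/64

P(G_ hh ww bb) = 3/64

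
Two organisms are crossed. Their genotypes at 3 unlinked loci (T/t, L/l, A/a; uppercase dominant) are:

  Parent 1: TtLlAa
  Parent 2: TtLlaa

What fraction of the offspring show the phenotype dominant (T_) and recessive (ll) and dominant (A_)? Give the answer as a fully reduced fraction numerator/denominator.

TtLlAa gametes: TLA×1, TLa×1, TlA×1, Tla×1, tLA×1, tLa×1, tlA×1, tla×1
TtLlaa gametes: TLa×2, Tla×2, tLa×2, tla×2
TtLlAa×TtLlaa grid (8·8=64): TTLLAa=2 TTLLaa=2 TTLlAa=4 TTLlaa=4 TTllAa=2 TTllaa=2 TtLLAa=4 TtLLaa=4 TtLlAa=8 TtLlaa=8 TtllAa=4 Ttllaa=4 ttLLAa=2 ttLLaa=2 ttLlAa=4 ttLlaa=4 ttllAa=2 ttllaa=2
T_ ll A_ hits 6/64; gcd=2; 6÷2/64÷2 = 3/32

P(T_ ll A_) = 3/32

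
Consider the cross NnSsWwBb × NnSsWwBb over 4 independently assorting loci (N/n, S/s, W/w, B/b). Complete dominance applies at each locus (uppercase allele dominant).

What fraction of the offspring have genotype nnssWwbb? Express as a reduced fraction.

P(nnssWwbb) = 1/128

NnSsWwBb gametes: NSWB×1, NSWb×1, NSwB×1, NSwb×1, NsWB×1, NsWb×1, NswB×1, Nswb×1, nSWB×1, nSWb×1, nSwB×1, nSwb×1, nsWB×1, nsWb×1, nswB×1, nswb×1
NnSsWwBb gametes: NSWB×1, NSWb×1, NSwB×1, NSwb×1, NsWB×1, NsWb×1, NswB×1, Nswb×1, nSWB×1, nSWb×1, nSwB×1, nSwb×1, nsWB×1, nsWb×1, nswB×1, nswb×1
NnSsWwBb×NnSsWwBb grid (16·16=256): NNSSWWBB=1 NNSSWWBb=2 NNSSWWbb=1 NNSSWwBB=2 NNSSWwBb=4 NNSSWwbb=2 NNSSwwBB=1 NNSSwwBb=2 NNSSwwbb=1 NNSsWWBB=2 NNSsWWBb=4 NNSsWWbb=2 NNSsWwBB=4 NNSsWwBb=8 NNSsWwbb=4 NNSswwBB=2 NNSswwBb=4 NNSswwbb=2 NNssWWBB=1 NNssWWBb=2 NNssWWbb=1 NNssWwBB=2 NNssWwBb=4 NNssWwbb=2 NNsswwBB=1 NNsswwBb=2 NNsswwbb=1 NnSSWWBB=2 NnSSWWBb=4 NnSSWWbb=2 NnSSWwBB=4 NnSSWwBb=8 NnSSWwbb=4 NnSSwwBB=2 NnSSwwBb=4 NnSSwwbb=2 NnSsWWBB=4 NnSsWWBb=8 NnSsWWbb=4 NnSsWwBB=8 NnSsWwBb=16 NnSsWwbb=8 NnSswwBB=4 NnSswwBb=8 NnSswwbb=4 NnssWWBB=2 NnssWWBb=4 NnssWWbb=2 NnssWwBB=4 NnssWwBb=8 NnssWwbb=4 NnsswwBB=2 NnsswwBb=4 Nnsswwbb=2 nnSSWWBB=1 nnSSWWBb=2 nnSSWWbb=1 nnSSWwBB=2 nnSSWwBb=4 nnSSWwbb=2 nnSSwwBB=1 nnSSwwBb=2 nnSSwwbb=1 nnSsWWBB=2 nnSsWWBb=4 nnSsWWbb=2 nnSsWwBB=4 nnSsWwBb=8 nnSsWwbb=4 nnSswwBB=2 nnSswwBb=4 nnSswwbb=2 nnssWWBB=1 nnssWWBb=2 nnssWWbb=1 nnssWwBB=2 nnssWwBb=4 nnssWwbb=2 nnsswwBB=1 nnsswwBb=2 nnsswwbb=1
nnssWwbb hits 2/256; gcd=2; 2÷2/256÷2 = 1/128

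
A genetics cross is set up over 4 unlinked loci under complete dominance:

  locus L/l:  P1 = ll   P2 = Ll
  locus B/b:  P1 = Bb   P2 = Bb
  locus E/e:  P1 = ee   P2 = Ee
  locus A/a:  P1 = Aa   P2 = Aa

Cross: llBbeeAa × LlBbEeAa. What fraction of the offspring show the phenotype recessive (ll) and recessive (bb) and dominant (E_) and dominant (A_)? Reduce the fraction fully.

P(ll bb E_ A_) = 3/64

llBbeeAa gametes: lBeA×4, lBea×4, lbeA×4, lbea×4
LlBbEeAa gametes: LBEA×1, LBEa×1, LBeA×1, LBea×1, LbEA×1, LbEa×1, LbeA×1, Lbea×1, lBEA×1, lBEa×1, lBeA×1, lBea×1, lbEA×1, lbEa×1, lbeA×1, lbea×1
llBbeeAa×LlBbEeAa grid (16·16=256): LlBBEeAA=4 LlBBEeAa=8 LlBBEeaa=4 LlBBeeAA=4 LlBBeeAa=8 LlBBeeaa=4 LlBbEeAA=8 LlBbEeAa=16 LlBbEeaa=8 LlBbeeAA=8 LlBbeeAa=16 LlBbeeaa=8 LlbbEeAA=4 LlbbEeAa=8 LlbbEeaa=4 LlbbeeAA=4 LlbbeeAa=8 Llbbeeaa=4 llBBEeAA=4 llBBEeAa=8 llBBEeaa=4 llBBeeAA=4 llBBeeAa=8 llBBeeaa=4 llBbEeAA=8 llBbEeAa=16 llBbEeaa=8 llBbeeAA=8 llBbeeAa=16 llBbeeaa=8 llbbEeAA=4 llbbEeAa=8 llbbEeaa=4 llbbeeAA=4 llbbeeAa=8 llbbeeaa=4
ll bb E_ A_ hits 12/256; gcd=4; 12÷4/256÷4 = 3/64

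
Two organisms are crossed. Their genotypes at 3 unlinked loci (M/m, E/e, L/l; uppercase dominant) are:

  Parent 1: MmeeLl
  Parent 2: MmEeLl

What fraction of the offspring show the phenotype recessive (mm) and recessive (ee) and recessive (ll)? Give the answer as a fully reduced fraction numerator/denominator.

P(mm ee ll) = 1/32

MmeeLl gametes: MeL×2, Mel×2, meL×2, mel×2
MmEeLl gametes: MEL×1, MEl×1, MeL×1, Mel×1, mEL×1, mEl×1, meL×1, mel×1
MmeeLl×MmEeLl grid (8·8=64): MMEeLL=2 MMEeLl=4 MMEell=2 MMeeLL=2 MMeeLl=4 MMeell=2 MmEeLL=4 MmEeLl=8 MmEell=4 MmeeLL=4 MmeeLl=8 Mmeell=4 mmEeLL=2 mmEeLl=4 mmEell=2 mmeeLL=2 mmeeLl=4 mmeell=2
mm ee ll hits 2/64; gcd=2; 2÷2/64÷2 = 1/32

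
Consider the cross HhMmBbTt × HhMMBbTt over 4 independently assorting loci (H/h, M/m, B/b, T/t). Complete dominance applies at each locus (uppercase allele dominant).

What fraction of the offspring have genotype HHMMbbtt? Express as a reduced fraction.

P(HHMMbbtt) = 1/128

HhMmBbTt gametes: HMBT×1, HMBt×1, HMbT×1, HMbt×1, HmBT×1, HmBt×1, HmbT×1, Hmbt×1, hMBT×1, hMBt×1, hMbT×1, hMbt×1, hmBT×1, hmBt×1, hmbT×1, hmbt×1
HhMMBbTt gametes: HMBT×2, HMBt×2, HMbT×2, HMbt×2, hMBT×2, hMBt×2, hMbT×2, hMbt×2
HhMmBbTt×HhMMBbTt grid (16·16=256): HHMMBBTT=2 HHMMBBTt=4 HHMMBBtt=2 HHMMBbTT=4 HHMMBbTt=8 HHMMBbtt=4 HHMMbbTT=2 HHMMbbTt=4 HHMMbbtt=2 HHMmBBTT=2 HHMmBBTt=4 HHMmBBtt=2 HHMmBbTT=4 HHMmBbTt=8 HHMmBbtt=4 HHMmbbTT=2 HHMmbbTt=4 HHMmbbtt=2 HhMMBBTT=4 HhMMBBTt=8 HhMMBBtt=4 HhMMBbTT=8 HhMMBbTt=16 HhMMBbtt=8 HhMMbbTT=4 HhMMbbTt=8 HhMMbbtt=4 HhMmBBTT=4 HhMmBBTt=8 HhMmBBtt=4 HhMmBbTT=8 HhMmBbTt=16 HhMmBbtt=8 HhMmbbTT=4 HhMmbbTt=8 HhMmbbtt=4 hhMMBBTT=2 hhMMBBTt=4 hhMMBBtt=2 hhMMBbTT=4 hhMMBbTt=8 hhMMBbtt=4 hhMMbbTT=2 hhMMbbTt=4 hhMMbbtt=2 hhMmBBTT=2 hhMmBBTt=4 hhMmBBtt=2 hhMmBbTT=4 hhMmBbTt=8 hhMmBbtt=4 hhMmbbTT=2 hhMmbbTt=4 hhMmbbtt=2
HHMMbbtt hits 2/256; gcd=2; 2÷2/256÷2 = 1/128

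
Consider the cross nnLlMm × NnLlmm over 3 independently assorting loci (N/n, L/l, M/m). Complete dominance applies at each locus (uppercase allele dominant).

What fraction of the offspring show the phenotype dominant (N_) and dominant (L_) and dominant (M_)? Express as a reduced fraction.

nnLlMm gametes: nLM×2, nLm×2, nlM×2, nlm×2
NnLlmm gametes: NLm×2, Nlm×2, nLm×2, nlm×2
nnLlMm×NnLlmm grid (8·8=64): NnLLMm=4 NnLLmm=4 NnLlMm=8 NnLlmm=8 NnllMm=4 Nnllmm=4 nnLLMm=4 nnLLmm=4 nnLlMm=8 nnLlmm=8 nnllMm=4 nnllmm=4
N_ L_ M_ hits 12/64; gcd=4; 12÷4/64÷4 = 3/16

P(N_ L_ M_) = 3/16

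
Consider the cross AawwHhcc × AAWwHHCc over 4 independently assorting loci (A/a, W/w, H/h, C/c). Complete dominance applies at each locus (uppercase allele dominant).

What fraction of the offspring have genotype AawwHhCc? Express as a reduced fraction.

AawwHhcc gametes: AwHc×4, Awhc×4, awHc×4, awhc×4
AAWwHHCc gametes: AWHC×4, AWHc×4, AwHC×4, AwHc×4
AawwHhcc×AAWwHHCc grid (16·16=256): AAWwHHCc=16 AAWwHHcc=16 AAWwHhCc=16 AAWwHhcc=16 AAwwHHCc=16 AAwwHHcc=16 AAwwHhCc=16 AAwwHhcc=16 AaWwHHCc=16 AaWwHHcc=16 AaWwHhCc=16 AaWwHhcc=16 AawwHHCc=16 AawwHHcc=16 AawwHhCc=16 AawwHhcc=16
AawwHhCc hits 16/256; gcd=16; 16÷16/256÷16 = 1/16

P(AawwHhCc) = 1/16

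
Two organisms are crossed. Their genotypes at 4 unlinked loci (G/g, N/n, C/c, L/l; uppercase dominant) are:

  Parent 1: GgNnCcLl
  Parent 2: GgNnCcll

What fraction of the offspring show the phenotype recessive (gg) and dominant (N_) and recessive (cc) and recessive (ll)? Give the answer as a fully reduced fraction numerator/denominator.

P(gg N_ cc ll) = 3/128

GgNnCcLl gametes: GNCL×1, GNCl×1, GNcL×1, GNcl×1, GnCL×1, GnCl×1, GncL×1, Gncl×1, gNCL×1, gNCl×1, gNcL×1, gNcl×1, gnCL×1, gnCl×1, gncL×1, gncl×1
GgNnCcll gametes: GNCl×2, GNcl×2, GnCl×2, Gncl×2, gNCl×2, gNcl×2, gnCl×2, gncl×2
GgNnCcLl×GgNnCcll grid (16·16=256): GGNNCCLl=2 GGNNCCll=2 GGNNCcLl=4 GGNNCcll=4 GGNNccLl=2 GGNNccll=2 GGNnCCLl=4 GGNnCCll=4 GGNnCcLl=8 GGNnCcll=8 GGNnccLl=4 GGNnccll=4 GGnnCCLl=2 GGnnCCll=2 GGnnCcLl=4 GGnnCcll=4 GGnnccLl=2 GGnnccll=2 GgNNCCLl=4 GgNNCCll=4 GgNNCcLl=8 GgNNCcll=8 GgNNccLl=4 GgNNccll=4 GgNnCCLl=8 GgNnCCll=8 GgNnCcLl=16 GgNnCcll=16 GgNnccLl=8 GgNnccll=8 GgnnCCLl=4 GgnnCCll=4 GgnnCcLl=8 GgnnCcll=8 GgnnccLl=4 Ggnnccll=4 ggNNCCLl=2 ggNNCCll=2 ggNNCcLl=4 ggNNCcll=4 ggNNccLl=2 ggNNccll=2 ggNnCCLl=4 ggNnCCll=4 ggNnCcLl=8 ggNnCcll=8 ggNnccLl=4 ggNnccll=4 ggnnCCLl=2 ggnnCCll=2 ggnnCcLl=4 ggnnCcll=4 ggnnccLl=2 ggnnccll=2
gg N_ cc ll hits 6/256; gcd=2; 6÷2/256÷2 = 3/128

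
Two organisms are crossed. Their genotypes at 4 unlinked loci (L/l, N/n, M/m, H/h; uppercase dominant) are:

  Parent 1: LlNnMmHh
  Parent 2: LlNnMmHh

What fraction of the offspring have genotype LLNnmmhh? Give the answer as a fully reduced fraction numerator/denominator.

LlNnMmHh gametes: LNMH×1, LNMh×1, LNmH×1, LNmh×1, LnMH×1, LnMh×1, LnmH×1, Lnmh×1, lNMH×1, lNMh×1, lNmH×1, lNmh×1, lnMH×1, lnMh×1, lnmH×1, lnmh×1
LlNnMmHh gametes: LNMH×1, LNMh×1, LNmH×1, LNmh×1, LnMH×1, LnMh×1, LnmH×1, Lnmh×1, lNMH×1, lNMh×1, lNmH×1, lNmh×1, lnMH×1, lnMh×1, lnmH×1, lnmh×1
LlNnMmHh×LlNnMmHh grid (16·16=256): LLNNMMHH=1 LLNNMMHh=2 LLNNMMhh=1 LLNNMmHH=2 LLNNMmHh=4 LLNNMmhh=2 LLNNmmHH=1 LLNNmmHh=2 LLNNmmhh=1 LLNnMMHH=2 LLNnMMHh=4 LLNnMMhh=2 LLNnMmHH=4 LLNnMmHh=8 LLNnMmhh=4 LLNnmmHH=2 LLNnmmHh=4 LLNnmmhh=2 LLnnMMHH=1 LLnnMMHh=2 LLnnMMhh=1 LLnnMmHH=2 LLnnMmHh=4 LLnnMmhh=2 LLnnmmHH=1 LLnnmmHh=2 LLnnmmhh=1 LlNNMMHH=2 LlNNMMHh=4 LlNNMMhh=2 LlNNMmHH=4 LlNNMmHh=8 LlNNMmhh=4 LlNNmmHH=2 LlNNmmHh=4 LlNNmmhh=2 LlNnMMHH=4 LlNnMMHh=8 LlNnMMhh=4 LlNnMmHH=8 LlNnMmHh=16 LlNnMmhh=8 LlNnmmHH=4 LlNnmmHh=8 LlNnmmhh=4 LlnnMMHH=2 LlnnMMHh=4 LlnnMMhh=2 LlnnMmHH=4 LlnnMmHh=8 LlnnMmhh=4 LlnnmmHH=2 LlnnmmHh=4 Llnnmmhh=2 llNNMMHH=1 llNNMMHh=2 llNNMMhh=1 llNNMmHH=2 llNNMmHh=4 llNNMmhh=2 llNNmmHH=1 llNNmmHh=2 llNNmmhh=1 llNnMMHH=2 llNnMMHh=4 llNnMMhh=2 llNnMmHH=4 llNnMmHh=8 llNnMmhh=4 llNnmmHH=2 llNnmmHh=4 llNnmmhh=2 llnnMMHH=1 llnnMMHh=2 llnnMMhh=1 llnnMmHH=2 llnnMmHh=4 llnnMmhh=2 llnnmmHH=1 llnnmmHh=2 llnnmmhh=1
LLNnmmhh hits 2/256; gcd=2; 2÷2/256÷2 = 1/128

P(LLNnmmhh) = 1/128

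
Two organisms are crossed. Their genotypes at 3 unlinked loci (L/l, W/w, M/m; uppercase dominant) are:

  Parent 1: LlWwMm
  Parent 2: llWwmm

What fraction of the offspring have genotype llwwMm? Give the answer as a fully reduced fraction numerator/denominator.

P(llwwMm) = 1/16

LlWwMm gametes: LWM×1, LWm×1, LwM×1, Lwm×1, lWM×1, lWm×1, lwM×1, lwm×1
llWwmm gametes: lWm×4, lwm×4
LlWwMm×llWwmm grid (8·8=64): LlWWMm=4 LlWWmm=4 LlWwMm=8 LlWwmm=8 LlwwMm=4 Llwwmm=4 llWWMm=4 llWWmm=4 llWwMm=8 llWwmm=8 llwwMm=4 llwwmm=4
llwwMm hits 4/64; gcd=4; 4÷4/64÷4 = 1/16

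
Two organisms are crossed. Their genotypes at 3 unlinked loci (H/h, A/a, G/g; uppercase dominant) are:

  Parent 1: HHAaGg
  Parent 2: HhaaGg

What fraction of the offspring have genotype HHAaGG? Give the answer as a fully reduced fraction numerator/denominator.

HHAaGg gametes: HAG×2, HAg×2, HaG×2, Hag×2
HhaaGg gametes: HaG×2, Hag×2, haG×2, hag×2
HHAaGg×HhaaGg grid (8·8=64): HHAaGG=4 HHAaGg=8 HHAagg=4 HHaaGG=4 HHaaGg=8 HHaagg=4 HhAaGG=4 HhAaGg=8 HhAagg=4 HhaaGG=4 HhaaGg=8 Hhaagg=4
HHAaGG hits 4/64; gcd=4; 4÷4/64÷4 = 1/16

P(HHAaGG) = 1/16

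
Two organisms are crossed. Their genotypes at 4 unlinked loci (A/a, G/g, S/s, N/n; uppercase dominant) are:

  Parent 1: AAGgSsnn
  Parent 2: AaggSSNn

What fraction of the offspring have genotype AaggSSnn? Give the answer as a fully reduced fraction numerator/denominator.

P(AaggSSnn) = 1/16

AAGgSsnn gametes: AGSn×4, AGsn×4, AgSn×4, Agsn×4
AaggSSNn gametes: AgSN×4, AgSn×4, agSN×4, agSn×4
AAGgSsnn×AaggSSNn grid (16·16=256): AAGgSSNn=16 AAGgSSnn=16 AAGgSsNn=16 AAGgSsnn=16 AAggSSNn=16 AAggSSnn=16 AAggSsNn=16 AAggSsnn=16 AaGgSSNn=16 AaGgSSnn=16 AaGgSsNn=16 AaGgSsnn=16 AaggSSNn=16 AaggSSnn=16 AaggSsNn=16 AaggSsnn=16
AaggSSnn hits 16/256; gcd=16; 16÷16/256÷16 = 1/16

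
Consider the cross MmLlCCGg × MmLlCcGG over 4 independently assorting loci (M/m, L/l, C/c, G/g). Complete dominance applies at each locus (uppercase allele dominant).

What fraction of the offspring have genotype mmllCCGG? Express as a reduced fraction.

P(mmllCCGG) = 1/64

MmLlCCGg gametes: MLCG×2, MLCg×2, MlCG×2, MlCg×2, mLCG×2, mLCg×2, mlCG×2, mlCg×2
MmLlCcGG gametes: MLCG×2, MLcG×2, MlCG×2, MlcG×2, mLCG×2, mLcG×2, mlCG×2, mlcG×2
MmLlCCGg×MmLlCcGG grid (16·16=256): MMLLCCGG=4 MMLLCCGg=4 MMLLCcGG=4 MMLLCcGg=4 MMLlCCGG=8 MMLlCCGg=8 MMLlCcGG=8 MMLlCcGg=8 MMllCCGG=4 MMllCCGg=4 MMllCcGG=4 MMllCcGg=4 MmLLCCGG=8 MmLLCCGg=8 MmLLCcGG=8 MmLLCcGg=8 MmLlCCGG=16 MmLlCCGg=16 MmLlCcGG=16 MmLlCcGg=16 MmllCCGG=8 MmllCCGg=8 MmllCcGG=8 MmllCcGg=8 mmLLCCGG=4 mmLLCCGg=4 mmLLCcGG=4 mmLLCcGg=4 mmLlCCGG=8 mmLlCCGg=8 mmLlCcGG=8 mmLlCcGg=8 mmllCCGG=4 mmllCCGg=4 mmllCcGG=4 mmllCcGg=4
mmllCCGG hits 4/256; gcd=4; 4÷4/256÷4 = 1/64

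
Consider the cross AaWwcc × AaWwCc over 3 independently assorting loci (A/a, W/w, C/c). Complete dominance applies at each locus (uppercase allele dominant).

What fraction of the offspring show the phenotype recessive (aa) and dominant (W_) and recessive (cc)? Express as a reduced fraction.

AaWwcc gametes: AWc×2, Awc×2, aWc×2, awc×2
AaWwCc gametes: AWC×1, AWc×1, AwC×1, Awc×1, aWC×1, aWc×1, awC×1, awc×1
AaWwcc×AaWwCc grid (8·8=64): AAWWCc=2 AAWWcc=2 AAWwCc=4 AAWwcc=4 AAwwCc=2 AAwwcc=2 AaWWCc=4 AaWWcc=4 AaWwCc=8 AaWwcc=8 AawwCc=4 Aawwcc=4 aaWWCc=2 aaWWcc=2 aaWwCc=4 aaWwcc=4 aawwCc=2 aawwcc=2
aa W_ cc hits 6/64; gcd=2; 6÷2/64÷2 = 3/32

P(aa W_ cc) = 3/32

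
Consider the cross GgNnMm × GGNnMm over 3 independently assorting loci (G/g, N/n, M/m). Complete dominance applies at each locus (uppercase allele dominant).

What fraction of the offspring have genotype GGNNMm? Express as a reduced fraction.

P(GGNNMm) = 1/16

GgNnMm gametes: GNM×1, GNm×1, GnM×1, Gnm×1, gNM×1, gNm×1, gnM×1, gnm×1
GGNnMm gametes: GNM×2, GNm×2, GnM×2, Gnm×2
GgNnMm×GGNnMm grid (8·8=64): GGNNMM=2 GGNNMm=4 GGNNmm=2 GGNnMM=4 GGNnMm=8 GGNnmm=4 GGnnMM=2 GGnnMm=4 GGnnmm=2 GgNNMM=2 GgNNMm=4 GgNNmm=2 GgNnMM=4 GgNnMm=8 GgNnmm=4 GgnnMM=2 GgnnMm=4 Ggnnmm=2
GGNNMm hits 4/64; gcd=4; 4÷4/64÷4 = 1/16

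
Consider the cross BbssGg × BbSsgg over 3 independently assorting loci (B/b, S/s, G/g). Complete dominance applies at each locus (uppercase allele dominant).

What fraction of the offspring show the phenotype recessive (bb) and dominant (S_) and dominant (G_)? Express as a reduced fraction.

P(bb S_ G_) = 1/16

BbssGg gametes: BsG×2, Bsg×2, bsG×2, bsg×2
BbSsgg gametes: BSg×2, Bsg×2, bSg×2, bsg×2
BbssGg×BbSsgg grid (8·8=64): BBSsGg=4 BBSsgg=4 BBssGg=4 BBssgg=4 BbSsGg=8 BbSsgg=8 BbssGg=8 Bbssgg=8 bbSsGg=4 bbSsgg=4 bbssGg=4 bbssgg=4
bb S_ G_ hits 4/64; gcd=4; 4÷4/64÷4 = 1/16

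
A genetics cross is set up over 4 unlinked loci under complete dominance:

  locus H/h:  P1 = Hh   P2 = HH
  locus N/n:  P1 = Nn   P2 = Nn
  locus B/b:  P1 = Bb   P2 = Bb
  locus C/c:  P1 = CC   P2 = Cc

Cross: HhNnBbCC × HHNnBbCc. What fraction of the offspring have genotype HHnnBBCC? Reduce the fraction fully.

P(HHnnBBCC) = 1/64

HhNnBbCC gametes: HNBC×2, HNbC×2, HnBC×2, HnbC×2, hNBC×2, hNbC×2, hnBC×2, hnbC×2
HHNnBbCc gametes: HNBC×2, HNBc×2, HNbC×2, HNbc×2, HnBC×2, HnBc×2, HnbC×2, Hnbc×2
HhNnBbCC×HHNnBbCc grid (16·16=256): HHNNBBCC=4 HHNNBBCc=4 HHNNBbCC=8 HHNNBbCc=8 HHNNbbCC=4 HHNNbbCc=4 HHNnBBCC=8 HHNnBBCc=8 HHNnBbCC=16 HHNnBbCc=16 HHNnbbCC=8 HHNnbbCc=8 HHnnBBCC=4 HHnnBBCc=4 HHnnBbCC=8 HHnnBbCc=8 HHnnbbCC=4 HHnnbbCc=4 HhNNBBCC=4 HhNNBBCc=4 HhNNBbCC=8 HhNNBbCc=8 HhNNbbCC=4 HhNNbbCc=4 HhNnBBCC=8 HhNnBBCc=8 HhNnBbCC=16 HhNnBbCc=16 HhNnbbCC=8 HhNnbbCc=8 HhnnBBCC=4 HhnnBBCc=4 HhnnBbCC=8 HhnnBbCc=8 HhnnbbCC=4 HhnnbbCc=4
HHnnBBCC hits 4/256; gcd=4; 4÷4/256÷4 = 1/64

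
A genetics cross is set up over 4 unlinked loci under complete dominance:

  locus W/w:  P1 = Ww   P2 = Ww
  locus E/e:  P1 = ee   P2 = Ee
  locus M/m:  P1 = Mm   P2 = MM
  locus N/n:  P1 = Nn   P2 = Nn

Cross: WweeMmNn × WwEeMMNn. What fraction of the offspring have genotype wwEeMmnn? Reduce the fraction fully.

WweeMmNn gametes: WeMN×2, WeMn×2, WemN×2, Wemn×2, weMN×2, weMn×2, wemN×2, wemn×2
WwEeMMNn gametes: WEMN×2, WEMn×2, WeMN×2, WeMn×2, wEMN×2, wEMn×2, weMN×2, weMn×2
WweeMmNn×WwEeMMNn grid (16·16=256): WWEeMMNN=4 WWEeMMNn=8 WWEeMMnn=4 WWEeMmNN=4 WWEeMmNn=8 WWEeMmnn=4 WWeeMMNN=4 WWeeMMNn=8 WWeeMMnn=4 WWeeMmNN=4 WWeeMmNn=8 WWeeMmnn=4 WwEeMMNN=8 WwEeMMNn=16 WwEeMMnn=8 WwEeMmNN=8 WwEeMmNn=16 WwEeMmnn=8 WweeMMNN=8 WweeMMNn=16 WweeMMnn=8 WweeMmNN=8 WweeMmNn=16 WweeMmnn=8 wwEeMMNN=4 wwEeMMNn=8 wwEeMMnn=4 wwEeMmNN=4 wwEeMmNn=8 wwEeMmnn=4 wweeMMNN=4 wweeMMNn=8 wweeMMnn=4 wweeMmNN=4 wweeMmNn=8 wweeMmnn=4
wwEeMmnn hits 4/256; gcd=4; 4÷4/256÷4 = 1/64

P(wwEeMmnn) = 1/64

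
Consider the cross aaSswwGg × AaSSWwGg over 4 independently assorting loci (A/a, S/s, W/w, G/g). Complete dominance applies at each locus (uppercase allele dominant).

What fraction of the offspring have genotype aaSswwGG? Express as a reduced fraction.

P(aaSswwGG) = 1/32

aaSswwGg gametes: aSwG×4, aSwg×4, aswG×4, aswg×4
AaSSWwGg gametes: ASWG×2, ASWg×2, ASwG×2, ASwg×2, aSWG×2, aSWg×2, aSwG×2, aSwg×2
aaSswwGg×AaSSWwGg grid (16·16=256): AaSSWwGG=8 AaSSWwGg=16 AaSSWwgg=8 AaSSwwGG=8 AaSSwwGg=16 AaSSwwgg=8 AaSsWwGG=8 AaSsWwGg=16 AaSsWwgg=8 AaSswwGG=8 AaSswwGg=16 AaSswwgg=8 aaSSWwGG=8 aaSSWwGg=16 aaSSWwgg=8 aaSSwwGG=8 aaSSwwGg=16 aaSSwwgg=8 aaSsWwGG=8 aaSsWwGg=16 aaSsWwgg=8 aaSswwGG=8 aaSswwGg=16 aaSswwgg=8
aaSswwGG hits 8/256; gcd=8; 8÷8/256÷8 = 1/32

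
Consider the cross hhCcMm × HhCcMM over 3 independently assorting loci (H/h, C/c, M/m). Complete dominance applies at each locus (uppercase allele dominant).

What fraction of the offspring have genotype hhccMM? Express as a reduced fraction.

P(hhccMM) = 1/16

hhCcMm gametes: hCM×2, hCm×2, hcM×2, hcm×2
HhCcMM gametes: HCM×2, HcM×2, hCM×2, hcM×2
hhCcMm×HhCcMM grid (8·8=64): HhCCMM=4 HhCCMm=4 HhCcMM=8 HhCcMm=8 HhccMM=4 HhccMm=4 hhCCMM=4 hhCCMm=4 hhCcMM=8 hhCcMm=8 hhccMM=4 hhccMm=4
hhccMM hits 4/64; gcd=4; 4÷4/64÷4 = 1/16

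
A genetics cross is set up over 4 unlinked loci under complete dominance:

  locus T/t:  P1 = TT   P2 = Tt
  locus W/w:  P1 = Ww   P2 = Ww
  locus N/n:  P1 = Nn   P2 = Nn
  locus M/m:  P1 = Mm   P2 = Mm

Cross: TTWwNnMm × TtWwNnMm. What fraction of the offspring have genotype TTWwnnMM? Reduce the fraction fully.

TTWwNnMm gametes: TWNM×2, TWNm×2, TWnM×2, TWnm×2, TwNM×2, TwNm×2, TwnM×2, Twnm×2
TtWwNnMm gametes: TWNM×1, TWNm×1, TWnM×1, TWnm×1, TwNM×1, TwNm×1, TwnM×1, Twnm×1, tWNM×1, tWNm×1, tWnM×1, tWnm×1, twNM×1, twNm×1, twnM×1, twnm×1
TTWwNnMm×TtWwNnMm grid (16·16=256): TTWWNNMM=2 TTWWNNMm=4 TTWWNNmm=2 TTWWNnMM=4 TTWWNnMm=8 TTWWNnmm=4 TTWWnnMM=2 TTWWnnMm=4 TTWWnnmm=2 TTWwNNMM=4 TTWwNNMm=8 TTWwNNmm=4 TTWwNnMM=8 TTWwNnMm=16 TTWwNnmm=8 TTWwnnMM=4 TTWwnnMm=8 TTWwnnmm=4 TTwwNNMM=2 TTwwNNMm=4 TTwwNNmm=2 TTwwNnMM=4 TTwwNnMm=8 TTwwNnmm=4 TTwwnnMM=2 TTwwnnMm=4 TTwwnnmm=2 TtWWNNMM=2 TtWWNNMm=4 TtWWNNmm=2 TtWWNnMM=4 TtWWNnMm=8 TtWWNnmm=4 TtWWnnMM=2 TtWWnnMm=4 TtWWnnmm=2 TtWwNNMM=4 TtWwNNMm=8 TtWwNNmm=4 TtWwNnMM=8 TtWwNnMm=16 TtWwNnmm=8 TtWwnnMM=4 TtWwnnMm=8 TtWwnnmm=4 TtwwNNMM=2 TtwwNNMm=4 TtwwNNmm=2 TtwwNnMM=4 TtwwNnMm=8 TtwwNnmm=4 TtwwnnMM=2 TtwwnnMm=4 Ttwwnnmm=2
TTWwnnMM hits 4/256; gcd=4; 4÷4/256÷4 = 1/64

P(TTWwnnMM) = 1/64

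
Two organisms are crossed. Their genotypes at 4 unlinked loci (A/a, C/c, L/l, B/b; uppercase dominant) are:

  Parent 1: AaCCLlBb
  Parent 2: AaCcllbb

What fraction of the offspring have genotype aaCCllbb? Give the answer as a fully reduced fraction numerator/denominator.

P(aaCCllbb) = 1/32

AaCCLlBb gametes: ACLB×2, ACLb×2, AClB×2, AClb×2, aCLB×2, aCLb×2, aClB×2, aClb×2
AaCcllbb gametes: AClb×4, Aclb×4, aClb×4, aclb×4
AaCCLlBb×AaCcllbb grid (16·16=256): AACCLlBb=8 AACCLlbb=8 AACCllBb=8 AACCllbb=8 AACcLlBb=8 AACcLlbb=8 AACcllBb=8 AACcllbb=8 AaCCLlBb=16 AaCCLlbb=16 AaCCllBb=16 AaCCllbb=16 AaCcLlBb=16 AaCcLlbb=16 AaCcllBb=16 AaCcllbb=16 aaCCLlBb=8 aaCCLlbb=8 aaCCllBb=8 aaCCllbb=8 aaCcLlBb=8 aaCcLlbb=8 aaCcllBb=8 aaCcllbb=8
aaCCllbb hits 8/256; gcd=8; 8÷8/256÷8 = 1/32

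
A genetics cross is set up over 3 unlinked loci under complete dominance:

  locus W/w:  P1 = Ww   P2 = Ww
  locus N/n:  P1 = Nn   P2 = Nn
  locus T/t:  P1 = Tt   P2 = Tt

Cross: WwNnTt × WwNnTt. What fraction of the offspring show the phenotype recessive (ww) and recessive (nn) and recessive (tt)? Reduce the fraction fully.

WwNnTt gametes: WNT×1, WNt×1, WnT×1, Wnt×1, wNT×1, wNt×1, wnT×1, wnt×1
WwNnTt gametes: WNT×1, WNt×1, WnT×1, Wnt×1, wNT×1, wNt×1, wnT×1, wnt×1
WwNnTt×WwNnTt grid (8·8=64): WWNNTT=1 WWNNTt=2 WWNNtt=1 WWNnTT=2 WWNnTt=4 WWNntt=2 WWnnTT=1 WWnnTt=2 WWnntt=1 WwNNTT=2 WwNNTt=4 WwNNtt=2 WwNnTT=4 WwNnTt=8 WwNntt=4 WwnnTT=2 WwnnTt=4 Wwnntt=2 wwNNTT=1 wwNNTt=2 wwNNtt=1 wwNnTT=2 wwNnTt=4 wwNntt=2 wwnnTT=1 wwnnTt=2 wwnntt=1
ww nn tt hits 1/64; gcd=1; 1÷1/64÷1 = 1/64

P(ww nn tt) = 1/64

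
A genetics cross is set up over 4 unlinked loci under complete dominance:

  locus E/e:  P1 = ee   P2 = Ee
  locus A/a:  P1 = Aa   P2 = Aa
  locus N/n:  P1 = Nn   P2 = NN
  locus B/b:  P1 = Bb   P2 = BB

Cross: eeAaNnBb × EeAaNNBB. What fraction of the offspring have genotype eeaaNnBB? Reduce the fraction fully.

P(eeaaNnBB) = 1/32

eeAaNnBb gametes: eANB×2, eANb×2, eAnB×2, eAnb×2, eaNB×2, eaNb×2, eanB×2, eanb×2
EeAaNNBB gametes: EANB×4, EaNB×4, eANB×4, eaNB×4
eeAaNnBb×EeAaNNBB grid (16·16=256): EeAANNBB=8 EeAANNBb=8 EeAANnBB=8 EeAANnBb=8 EeAaNNBB=16 EeAaNNBb=16 EeAaNnBB=16 EeAaNnBb=16 EeaaNNBB=8 EeaaNNBb=8 EeaaNnBB=8 EeaaNnBb=8 eeAANNBB=8 eeAANNBb=8 eeAANnBB=8 eeAANnBb=8 eeAaNNBB=16 eeAaNNBb=16 eeAaNnBB=16 eeAaNnBb=16 eeaaNNBB=8 eeaaNNBb=8 eeaaNnBB=8 eeaaNnBb=8
eeaaNnBB hits 8/256; gcd=8; 8÷8/256÷8 = 1/32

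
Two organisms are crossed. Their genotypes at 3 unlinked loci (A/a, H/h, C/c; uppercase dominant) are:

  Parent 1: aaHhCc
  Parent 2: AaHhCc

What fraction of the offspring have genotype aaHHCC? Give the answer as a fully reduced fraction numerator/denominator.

P(aaHHCC) = 1/32

aaHhCc gametes: aHC×2, aHc×2, ahC×2, ahc×2
AaHhCc gametes: AHC×1, AHc×1, AhC×1, Ahc×1, aHC×1, aHc×1, ahC×1, ahc×1
aaHhCc×AaHhCc grid (8·8=64): AaHHCC=2 AaHHCc=4 AaHHcc=2 AaHhCC=4 AaHhCc=8 AaHhcc=4 AahhCC=2 AahhCc=4 Aahhcc=2 aaHHCC=2 aaHHCc=4 aaHHcc=2 aaHhCC=4 aaHhCc=8 aaHhcc=4 aahhCC=2 aahhCc=4 aahhcc=2
aaHHCC hits 2/64; gcd=2; 2÷2/64÷2 = 1/32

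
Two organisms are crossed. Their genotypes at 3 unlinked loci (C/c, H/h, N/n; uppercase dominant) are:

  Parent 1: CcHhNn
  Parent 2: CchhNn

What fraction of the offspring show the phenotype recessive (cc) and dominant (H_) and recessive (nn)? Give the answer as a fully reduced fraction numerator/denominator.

CcHhNn gametes: CHN×1, CHn×1, ChN×1, Chn×1, cHN×1, cHn×1, chN×1, chn×1
CchhNn gametes: ChN×2, Chn×2, chN×2, chn×2
CcHhNn×CchhNn grid (8·8=64): CCHhNN=2 CCHhNn=4 CCHhnn=2 CChhNN=2 CChhNn=4 CChhnn=2 CcHhNN=4 CcHhNn=8 CcHhnn=4 CchhNN=4 CchhNn=8 Cchhnn=4 ccHhNN=2 ccHhNn=4 ccHhnn=2 cchhNN=2 cchhNn=4 cchhnn=2
cc H_ nn hits 2/64; gcd=2; 2÷2/64÷2 = 1/32

P(cc H_ nn) = 1/32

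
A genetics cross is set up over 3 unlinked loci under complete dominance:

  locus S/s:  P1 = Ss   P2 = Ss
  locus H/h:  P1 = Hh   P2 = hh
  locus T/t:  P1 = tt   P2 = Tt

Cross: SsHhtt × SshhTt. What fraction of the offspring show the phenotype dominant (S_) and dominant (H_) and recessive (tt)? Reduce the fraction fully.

P(S_ H_ tt) = 3/16

SsHhtt gametes: SHt×2, Sht×2, sHt×2, sht×2
SshhTt gametes: ShT×2, Sht×2, shT×2, sht×2
SsHhtt×SshhTt grid (8·8=64): SSHhTt=4 SSHhtt=4 SShhTt=4 SShhtt=4 SsHhTt=8 SsHhtt=8 SshhTt=8 Sshhtt=8 ssHhTt=4 ssHhtt=4 sshhTt=4 sshhtt=4
S_ H_ tt hits 12/64; gcd=4; 12÷4/64÷4 = 3/16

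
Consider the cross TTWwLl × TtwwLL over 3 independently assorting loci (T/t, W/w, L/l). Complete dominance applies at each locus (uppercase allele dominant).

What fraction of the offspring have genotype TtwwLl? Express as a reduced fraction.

TTWwLl gametes: TWL×2, TWl×2, TwL×2, Twl×2
TtwwLL gametes: TwL×4, twL×4
TTWwLl×TtwwLL grid (8·8=64): TTWwLL=8 TTWwLl=8 TTwwLL=8 TTwwLl=8 TtWwLL=8 TtWwLl=8 TtwwLL=8 TtwwLl=8
TtwwLl hits 8/64; gcd=8; 8÷8/64÷8 = 1/8

P(TtwwLl) = 1/8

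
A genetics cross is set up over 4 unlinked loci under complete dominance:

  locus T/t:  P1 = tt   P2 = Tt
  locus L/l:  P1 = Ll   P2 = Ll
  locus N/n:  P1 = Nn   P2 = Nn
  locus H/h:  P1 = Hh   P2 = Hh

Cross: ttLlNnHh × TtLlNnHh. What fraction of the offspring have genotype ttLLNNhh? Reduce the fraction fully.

P(ttLLNNhh) = 1/128

ttLlNnHh gametes: tLNH×2, tLNh×2, tLnH×2, tLnh×2, tlNH×2, tlNh×2, tlnH×2, tlnh×2
TtLlNnHh gametes: TLNH×1, TLNh×1, TLnH×1, TLnh×1, TlNH×1, TlNh×1, TlnH×1, Tlnh×1, tLNH×1, tLNh×1, tLnH×1, tLnh×1, tlNH×1, tlNh×1, tlnH×1, tlnh×1
ttLlNnHh×TtLlNnHh grid (16·16=256): TtLLNNHH=2 TtLLNNHh=4 TtLLNNhh=2 TtLLNnHH=4 TtLLNnHh=8 TtLLNnhh=4 TtLLnnHH=2 TtLLnnHh=4 TtLLnnhh=2 TtLlNNHH=4 TtLlNNHh=8 TtLlNNhh=4 TtLlNnHH=8 TtLlNnHh=16 TtLlNnhh=8 TtLlnnHH=4 TtLlnnHh=8 TtLlnnhh=4 TtllNNHH=2 TtllNNHh=4 TtllNNhh=2 TtllNnHH=4 TtllNnHh=8 TtllNnhh=4 TtllnnHH=2 TtllnnHh=4 Ttllnnhh=2 ttLLNNHH=2 ttLLNNHh=4 ttLLNNhh=2 ttLLNnHH=4 ttLLNnHh=8 ttLLNnhh=4 ttLLnnHH=2 ttLLnnHh=4 ttLLnnhh=2 ttLlNNHH=4 ttLlNNHh=8 ttLlNNhh=4 ttLlNnHH=8 ttLlNnHh=16 ttLlNnhh=8 ttLlnnHH=4 ttLlnnHh=8 ttLlnnhh=4 ttllNNHH=2 ttllNNHh=4 ttllNNhh=2 ttllNnHH=4 ttllNnHh=8 ttllNnhh=4 ttllnnHH=2 ttllnnHh=4 ttllnnhh=2
ttLLNNhh hits 2/256; gcd=2; 2÷2/256÷2 = 1/128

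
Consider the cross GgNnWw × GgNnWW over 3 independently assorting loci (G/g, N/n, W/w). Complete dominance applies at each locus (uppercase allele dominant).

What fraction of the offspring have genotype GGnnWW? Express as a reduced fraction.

P(GGnnWW) = 1/32

GgNnWw gametes: GNW×1, GNw×1, GnW×1, Gnw×1, gNW×1, gNw×1, gnW×1, gnw×1
GgNnWW gametes: GNW×2, GnW×2, gNW×2, gnW×2
GgNnWw×GgNnWW grid (8·8=64): GGNNWW=2 GGNNWw=2 GGNnWW=4 GGNnWw=4 GGnnWW=2 GGnnWw=2 GgNNWW=4 GgNNWw=4 GgNnWW=8 GgNnWw=8 GgnnWW=4 GgnnWw=4 ggNNWW=2 ggNNWw=2 ggNnWW=4 ggNnWw=4 ggnnWW=2 ggnnWw=2
GGnnWW hits 2/64; gcd=2; 2÷2/64÷2 = 1/32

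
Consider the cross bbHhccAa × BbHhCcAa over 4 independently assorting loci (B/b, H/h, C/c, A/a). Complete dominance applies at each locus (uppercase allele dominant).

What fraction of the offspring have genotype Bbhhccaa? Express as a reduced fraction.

P(Bbhhccaa) = 1/64

bbHhccAa gametes: bHcA×4, bHca×4, bhcA×4, bhca×4
BbHhCcAa gametes: BHCA×1, BHCa×1, BHcA×1, BHca×1, BhCA×1, BhCa×1, BhcA×1, Bhca×1, bHCA×1, bHCa×1, bHcA×1, bHca×1, bhCA×1, bhCa×1, bhcA×1, bhca×1
bbHhccAa×BbHhCcAa grid (16·16=256): BbHHCcAA=4 BbHHCcAa=8 BbHHCcaa=4 BbHHccAA=4 BbHHccAa=8 BbHHccaa=4 BbHhCcAA=8 BbHhCcAa=16 BbHhCcaa=8 BbHhccAA=8 BbHhccAa=16 BbHhccaa=8 BbhhCcAA=4 BbhhCcAa=8 BbhhCcaa=4 BbhhccAA=4 BbhhccAa=8 Bbhhccaa=4 bbHHCcAA=4 bbHHCcAa=8 bbHHCcaa=4 bbHHccAA=4 bbHHccAa=8 bbHHccaa=4 bbHhCcAA=8 bbHhCcAa=16 bbHhCcaa=8 bbHhccAA=8 bbHhccAa=16 bbHhccaa=8 bbhhCcAA=4 bbhhCcAa=8 bbhhCcaa=4 bbhhccAA=4 bbhhccAa=8 bbhhccaa=4
Bbhhccaa hits 4/256; gcd=4; 4÷4/256÷4 = 1/64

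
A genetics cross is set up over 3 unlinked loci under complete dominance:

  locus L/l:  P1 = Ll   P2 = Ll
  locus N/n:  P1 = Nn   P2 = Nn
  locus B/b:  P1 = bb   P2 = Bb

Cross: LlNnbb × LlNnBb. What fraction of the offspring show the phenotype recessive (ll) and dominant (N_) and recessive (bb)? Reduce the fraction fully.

P(ll N_ bb) = 3/32

LlNnbb gametes: LNb×2, Lnb×2, lNb×2, lnb×2
LlNnBb gametes: LNB×1, LNb×1, LnB×1, Lnb×1, lNB×1, lNb×1, lnB×1, lnb×1
LlNnbb×LlNnBb grid (8·8=64): LLNNBb=2 LLNNbb=2 LLNnBb=4 LLNnbb=4 LLnnBb=2 LLnnbb=2 LlNNBb=4 LlNNbb=4 LlNnBb=8 LlNnbb=8 LlnnBb=4 Llnnbb=4 llNNBb=2 llNNbb=2 llNnBb=4 llNnbb=4 llnnBb=2 llnnbb=2
ll N_ bb hits 6/64; gcd=2; 6÷2/64÷2 = 3/32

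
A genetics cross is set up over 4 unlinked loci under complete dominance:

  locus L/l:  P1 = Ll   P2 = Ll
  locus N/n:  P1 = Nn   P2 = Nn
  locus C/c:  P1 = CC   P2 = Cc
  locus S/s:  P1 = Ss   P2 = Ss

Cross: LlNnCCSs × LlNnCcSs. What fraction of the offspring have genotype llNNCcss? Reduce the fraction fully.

LlNnCCSs gametes: LNCS×2, LNCs×2, LnCS×2, LnCs×2, lNCS×2, lNCs×2, lnCS×2, lnCs×2
LlNnCcSs gametes: LNCS×1, LNCs×1, LNcS×1, LNcs×1, LnCS×1, LnCs×1, LncS×1, Lncs×1, lNCS×1, lNCs×1, lNcS×1, lNcs×1, lnCS×1, lnCs×1, lncS×1, lncs×1
LlNnCCSs×LlNnCcSs grid (16·16=256): LLNNCCSS=2 LLNNCCSs=4 LLNNCCss=2 LLNNCcSS=2 LLNNCcSs=4 LLNNCcss=2 LLNnCCSS=4 LLNnCCSs=8 LLNnCCss=4 LLNnCcSS=4 LLNnCcSs=8 LLNnCcss=4 LLnnCCSS=2 LLnnCCSs=4 LLnnCCss=2 LLnnCcSS=2 LLnnCcSs=4 LLnnCcss=2 LlNNCCSS=4 LlNNCCSs=8 LlNNCCss=4 LlNNCcSS=4 LlNNCcSs=8 LlNNCcss=4 LlNnCCSS=8 LlNnCCSs=16 LlNnCCss=8 LlNnCcSS=8 LlNnCcSs=16 LlNnCcss=8 LlnnCCSS=4 LlnnCCSs=8 LlnnCCss=4 LlnnCcSS=4 LlnnCcSs=8 LlnnCcss=4 llNNCCSS=2 llNNCCSs=4 llNNCCss=2 llNNCcSS=2 llNNCcSs=4 llNNCcss=2 llNnCCSS=4 llNnCCSs=8 llNnCCss=4 llNnCcSS=4 llNnCcSs=8 llNnCcss=4 llnnCCSS=2 llnnCCSs=4 llnnCCss=2 llnnCcSS=2 llnnCcSs=4 llnnCcss=2
llNNCcss hits 2/256; gcd=2; 2÷2/256÷2 = 1/128

P(llNNCcss) = 1/128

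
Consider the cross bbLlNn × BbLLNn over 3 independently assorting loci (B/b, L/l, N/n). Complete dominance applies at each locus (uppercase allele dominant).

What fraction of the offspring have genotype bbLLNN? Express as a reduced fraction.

P(bbLLNN) = 1/16

bbLlNn gametes: bLN×2, bLn×2, blN×2, bln×2
BbLLNn gametes: BLN×2, BLn×2, bLN×2, bLn×2
bbLlNn×BbLLNn grid (8·8=64): BbLLNN=4 BbLLNn=8 BbLLnn=4 BbLlNN=4 BbLlNn=8 BbLlnn=4 bbLLNN=4 bbLLNn=8 bbLLnn=4 bbLlNN=4 bbLlNn=8 bbLlnn=4
bbLLNN hits 4/64; gcd=4; 4÷4/64÷4 = 1/16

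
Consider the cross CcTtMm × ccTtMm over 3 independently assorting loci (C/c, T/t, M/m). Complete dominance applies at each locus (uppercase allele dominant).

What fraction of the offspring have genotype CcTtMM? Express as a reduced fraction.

P(CcTtMM) = 1/16

CcTtMm gametes: CTM×1, CTm×1, CtM×1, Ctm×1, cTM×1, cTm×1, ctM×1, ctm×1
ccTtMm gametes: cTM×2, cTm×2, ctM×2, ctm×2
CcTtMm×ccTtMm grid (8·8=64): CcTTMM=2 CcTTMm=4 CcTTmm=2 CcTtMM=4 CcTtMm=8 CcTtmm=4 CcttMM=2 CcttMm=4 Ccttmm=2 ccTTMM=2 ccTTMm=4 ccTTmm=2 ccTtMM=4 ccTtMm=8 ccTtmm=4 ccttMM=2 ccttMm=4 ccttmm=2
CcTtMM hits 4/64; gcd=4; 4÷4/64÷4 = 1/16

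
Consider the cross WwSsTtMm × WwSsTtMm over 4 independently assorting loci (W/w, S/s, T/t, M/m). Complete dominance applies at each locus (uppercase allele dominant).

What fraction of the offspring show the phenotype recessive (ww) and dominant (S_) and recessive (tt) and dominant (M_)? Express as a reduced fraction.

WwSsTtMm gametes: WSTM×1, WSTm×1, WStM×1, WStm×1, WsTM×1, WsTm×1, WstM×1, Wstm×1, wSTM×1, wSTm×1, wStM×1, wStm×1, wsTM×1, wsTm×1, wstM×1, wstm×1
WwSsTtMm gametes: WSTM×1, WSTm×1, WStM×1, WStm×1, WsTM×1, WsTm×1, WstM×1, Wstm×1, wSTM×1, wSTm×1, wStM×1, wStm×1, wsTM×1, wsTm×1, wstM×1, wstm×1
WwSsTtMm×WwSsTtMm grid (16·16=256): WWSSTTMM=1 WWSSTTMm=2 WWSSTTmm=1 WWSSTtMM=2 WWSSTtMm=4 WWSSTtmm=2 WWSSttMM=1 WWSSttMm=2 WWSSttmm=1 WWSsTTMM=2 WWSsTTMm=4 WWSsTTmm=2 WWSsTtMM=4 WWSsTtMm=8 WWSsTtmm=4 WWSsttMM=2 WWSsttMm=4 WWSsttmm=2 WWssTTMM=1 WWssTTMm=2 WWssTTmm=1 WWssTtMM=2 WWssTtMm=4 WWssTtmm=2 WWssttMM=1 WWssttMm=2 WWssttmm=1 WwSSTTMM=2 WwSSTTMm=4 WwSSTTmm=2 WwSSTtMM=4 WwSSTtMm=8 WwSSTtmm=4 WwSSttMM=2 WwSSttMm=4 WwSSttmm=2 WwSsTTMM=4 WwSsTTMm=8 WwSsTTmm=4 WwSsTtMM=8 WwSsTtMm=16 WwSsTtmm=8 WwSsttMM=4 WwSsttMm=8 WwSsttmm=4 WwssTTMM=2 WwssTTMm=4 WwssTTmm=2 WwssTtMM=4 WwssTtMm=8 WwssTtmm=4 WwssttMM=2 WwssttMm=4 Wwssttmm=2 wwSSTTMM=1 wwSSTTMm=2 wwSSTTmm=1 wwSSTtMM=2 wwSSTtMm=4 wwSSTtmm=2 wwSSttMM=1 wwSSttMm=2 wwSSttmm=1 wwSsTTMM=2 wwSsTTMm=4 wwSsTTmm=2 wwSsTtMM=4 wwSsTtMm=8 wwSsTtmm=4 wwSsttMM=2 wwSsttMm=4 wwSsttmm=2 wwssTTMM=1 wwssTTMm=2 wwssTTmm=1 wwssTtMM=2 wwssTtMm=4 wwssTtmm=2 wwssttMM=1 wwssttMm=2 wwssttmm=1
ww S_ tt M_ hits 9/256; gcd=1; 9÷1/256÷1 = 9/256

P(ww S_ tt M_) = 9/256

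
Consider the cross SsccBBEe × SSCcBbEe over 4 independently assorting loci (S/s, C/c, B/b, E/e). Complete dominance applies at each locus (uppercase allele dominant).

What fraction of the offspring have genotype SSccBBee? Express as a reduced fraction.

P(SSccBBee) = 1/32

SsccBBEe gametes: ScBE×4, ScBe×4, scBE×4, scBe×4
SSCcBbEe gametes: SCBE×2, SCBe×2, SCbE×2, SCbe×2, ScBE×2, ScBe×2, ScbE×2, Scbe×2
SsccBBEe×SSCcBbEe grid (16·16=256): SSCcBBEE=8 SSCcBBEe=16 SSCcBBee=8 SSCcBbEE=8 SSCcBbEe=16 SSCcBbee=8 SSccBBEE=8 SSccBBEe=16 SSccBBee=8 SSccBbEE=8 SSccBbEe=16 SSccBbee=8 SsCcBBEE=8 SsCcBBEe=16 SsCcBBee=8 SsCcBbEE=8 SsCcBbEe=16 SsCcBbee=8 SsccBBEE=8 SsccBBEe=16 SsccBBee=8 SsccBbEE=8 SsccBbEe=16 SsccBbee=8
SSccBBee hits 8/256; gcd=8; 8÷8/256÷8 = 1/32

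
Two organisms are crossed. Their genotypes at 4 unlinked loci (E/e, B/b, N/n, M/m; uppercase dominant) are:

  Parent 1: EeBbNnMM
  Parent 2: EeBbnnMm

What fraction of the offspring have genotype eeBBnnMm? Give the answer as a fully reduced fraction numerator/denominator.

EeBbNnMM gametes: EBNM×2, EBnM×2, EbNM×2, EbnM×2, eBNM×2, eBnM×2, ebNM×2, ebnM×2
EeBbnnMm gametes: EBnM×2, EBnm×2, EbnM×2, Ebnm×2, eBnM×2, eBnm×2, ebnM×2, ebnm×2
EeBbNnMM×EeBbnnMm grid (16·16=256): EEBBNnMM=4 EEBBNnMm=4 EEBBnnMM=4 EEBBnnMm=4 EEBbNnMM=8 EEBbNnMm=8 EEBbnnMM=8 EEBbnnMm=8 EEbbNnMM=4 EEbbNnMm=4 EEbbnnMM=4 EEbbnnMm=4 EeBBNnMM=8 EeBBNnMm=8 EeBBnnMM=8 EeBBnnMm=8 EeBbNnMM=16 EeBbNnMm=16 EeBbnnMM=16 EeBbnnMm=16 EebbNnMM=8 EebbNnMm=8 EebbnnMM=8 EebbnnMm=8 eeBBNnMM=4 eeBBNnMm=4 eeBBnnMM=4 eeBBnnMm=4 eeBbNnMM=8 eeBbNnMm=8 eeBbnnMM=8 eeBbnnMm=8 eebbNnMM=4 eebbNnMm=4 eebbnnMM=4 eebbnnMm=4
eeBBnnMm hits 4/256; gcd=4; 4÷4/256÷4 = 1/64

P(eeBBnnMm) = 1/64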